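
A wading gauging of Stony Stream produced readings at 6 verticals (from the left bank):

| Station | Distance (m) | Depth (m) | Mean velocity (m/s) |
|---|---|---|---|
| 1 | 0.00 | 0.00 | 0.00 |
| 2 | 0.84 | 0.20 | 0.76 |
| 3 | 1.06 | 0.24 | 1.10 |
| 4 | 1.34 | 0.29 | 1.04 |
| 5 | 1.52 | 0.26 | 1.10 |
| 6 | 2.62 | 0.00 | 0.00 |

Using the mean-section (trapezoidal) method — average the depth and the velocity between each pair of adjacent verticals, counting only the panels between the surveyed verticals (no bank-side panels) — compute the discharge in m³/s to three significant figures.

Panel 1-2: Δb = 0.84 m, d̄ = (0.00+0.20)/2 = 0.1, v̄ = (0.00+0.76)/2 = 0.38 → q = 0.84×0.1×0.38 = 0.03192 m³/s
Panel 2-3: Δb = 0.22 m, d̄ = (0.20+0.24)/2 = 0.22, v̄ = (0.76+1.10)/2 = 0.93 → q = 0.22×0.22×0.93 = 0.04501 m³/s
Panel 3-4: Δb = 0.28 m, d̄ = (0.24+0.29)/2 = 0.265, v̄ = (1.10+1.04)/2 = 1.07 → q = 0.28×0.265×1.07 = 0.07939 m³/s
Panel 4-5: Δb = 0.18 m, d̄ = (0.29+0.26)/2 = 0.275, v̄ = (1.04+1.10)/2 = 1.07 → q = 0.18×0.275×1.07 = 0.05297 m³/s
Panel 5-6: Δb = 1.1 m, d̄ = (0.26+0.00)/2 = 0.13, v̄ = (1.10+0.00)/2 = 0.55 → q = 1.1×0.13×0.55 = 0.07865 m³/s
Q = Σ q = 0.2879 m³/s

0.288 m³/s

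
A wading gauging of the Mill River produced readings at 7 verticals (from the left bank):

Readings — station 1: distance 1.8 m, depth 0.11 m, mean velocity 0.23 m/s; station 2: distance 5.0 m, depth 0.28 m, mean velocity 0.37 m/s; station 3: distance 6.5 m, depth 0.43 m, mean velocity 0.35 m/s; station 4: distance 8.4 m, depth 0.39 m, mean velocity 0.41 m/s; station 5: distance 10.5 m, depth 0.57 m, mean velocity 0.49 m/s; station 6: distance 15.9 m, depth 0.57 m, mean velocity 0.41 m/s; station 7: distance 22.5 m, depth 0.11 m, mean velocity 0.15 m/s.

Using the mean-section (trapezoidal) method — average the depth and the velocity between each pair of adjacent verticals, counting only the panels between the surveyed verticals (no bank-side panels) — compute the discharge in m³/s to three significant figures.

3.14 m³/s

Panel 1-2: Δb = 3.2 m, d̄ = (0.11+0.28)/2 = 0.195, v̄ = (0.23+0.37)/2 = 0.3 → q = 3.2×0.195×0.3 = 0.1872 m³/s
Panel 2-3: Δb = 1.5 m, d̄ = (0.28+0.43)/2 = 0.355, v̄ = (0.37+0.35)/2 = 0.36 → q = 1.5×0.355×0.36 = 0.1917 m³/s
Panel 3-4: Δb = 1.9 m, d̄ = (0.43+0.39)/2 = 0.41, v̄ = (0.35+0.41)/2 = 0.38 → q = 1.9×0.41×0.38 = 0.2960 m³/s
Panel 4-5: Δb = 2.1 m, d̄ = (0.39+0.57)/2 = 0.48, v̄ = (0.41+0.49)/2 = 0.45 → q = 2.1×0.48×0.45 = 0.4536 m³/s
Panel 5-6: Δb = 5.4 m, d̄ = (0.57+0.57)/2 = 0.57, v̄ = (0.49+0.41)/2 = 0.45 → q = 5.4×0.57×0.45 = 1.385 m³/s
Panel 6-7: Δb = 6.6 m, d̄ = (0.57+0.11)/2 = 0.34, v̄ = (0.41+0.15)/2 = 0.28 → q = 6.6×0.34×0.28 = 0.6283 m³/s
Q = Σ q = 3.142 m³/s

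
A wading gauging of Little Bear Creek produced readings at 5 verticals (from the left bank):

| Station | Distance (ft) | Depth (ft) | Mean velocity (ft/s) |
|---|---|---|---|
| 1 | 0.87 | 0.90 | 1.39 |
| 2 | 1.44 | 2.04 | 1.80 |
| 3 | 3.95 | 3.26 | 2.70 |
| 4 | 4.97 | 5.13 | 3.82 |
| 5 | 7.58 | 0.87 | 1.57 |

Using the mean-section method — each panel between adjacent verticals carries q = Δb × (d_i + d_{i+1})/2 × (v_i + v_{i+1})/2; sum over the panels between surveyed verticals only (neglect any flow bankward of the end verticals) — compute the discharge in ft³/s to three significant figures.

Panel 1-2: Δb = 0.57 ft, d̄ = (0.90+2.04)/2 = 1.47, v̄ = (1.39+1.80)/2 = 1.595 → q = 0.57×1.47×1.595 = 1.336 ft³/s
Panel 2-3: Δb = 2.51 ft, d̄ = (2.04+3.26)/2 = 2.65, v̄ = (1.80+2.70)/2 = 2.25 → q = 2.51×2.65×2.25 = 14.97 ft³/s
Panel 3-4: Δb = 1.02 ft, d̄ = (3.26+5.13)/2 = 4.195, v̄ = (2.70+3.82)/2 = 3.26 → q = 1.02×4.195×3.26 = 13.95 ft³/s
Panel 4-5: Δb = 2.61 ft, d̄ = (5.13+0.87)/2 = 3, v̄ = (3.82+1.57)/2 = 2.695 → q = 2.61×3×2.695 = 21.10 ft³/s
Q = Σ q = 51.35 ft³/s

51.4 ft³/s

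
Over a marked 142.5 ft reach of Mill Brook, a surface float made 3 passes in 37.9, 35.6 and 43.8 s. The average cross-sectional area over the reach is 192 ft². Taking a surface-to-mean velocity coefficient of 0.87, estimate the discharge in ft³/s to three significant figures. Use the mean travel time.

609 ft³/s

t̄ = (37.9 + 35.6 + 43.8) / 3 = 39.1 s
v_surface = L / t̄ = 142.5 / 39.1 = 3.645 ft/s
v_mean = 0.87 × 3.645 = 3.171 ft/s
Q = A × v_mean = 192 × 3.171 = 608.8 ft³/s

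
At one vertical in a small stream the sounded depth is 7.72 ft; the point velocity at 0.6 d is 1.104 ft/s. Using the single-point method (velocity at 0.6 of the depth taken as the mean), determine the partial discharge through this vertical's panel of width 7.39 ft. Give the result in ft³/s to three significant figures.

v̄ = v₀.₆ = 1.104 ft/s
q = v̄ × d × w = 1.104 × 7.72 × 7.39 = 62.98 ft³/s

63.0 ft³/s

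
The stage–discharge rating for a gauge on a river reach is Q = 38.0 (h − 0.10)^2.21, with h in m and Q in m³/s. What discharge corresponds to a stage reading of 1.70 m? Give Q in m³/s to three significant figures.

Q = 38.0 × (1.70 − 0.10)^2.21 = 38.0 × 1.6^2.21 = 107.4 m³/s

107 m³/s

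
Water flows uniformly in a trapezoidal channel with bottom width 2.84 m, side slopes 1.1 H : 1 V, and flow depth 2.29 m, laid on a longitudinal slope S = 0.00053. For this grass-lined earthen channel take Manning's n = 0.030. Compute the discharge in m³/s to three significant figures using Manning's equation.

A = (b + z·y)·y = (2.84 + 1.1×2.29)×2.29 = 12.27 m²
P = b + 2y√(1+z²) = 2.84 + 2×2.29×√(1+1.1²) = 9.649 m
R = A/P = 12.27/9.649 = 1.272 m
Q = (1/n)·A·R^(2/3)·S^(1/2) = (1/0.030) × 12.27 × 1.272^(2/3) × 0.00053^(1/2) = 11.06 m³/s

11.1 m³/s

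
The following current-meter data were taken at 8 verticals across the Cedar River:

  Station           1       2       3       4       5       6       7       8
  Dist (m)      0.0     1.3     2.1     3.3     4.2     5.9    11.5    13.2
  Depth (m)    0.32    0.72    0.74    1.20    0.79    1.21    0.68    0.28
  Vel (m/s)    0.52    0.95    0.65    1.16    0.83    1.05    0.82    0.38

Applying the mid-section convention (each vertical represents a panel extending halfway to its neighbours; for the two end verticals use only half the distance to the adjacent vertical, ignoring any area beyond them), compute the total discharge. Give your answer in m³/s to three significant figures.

10.4 m³/s

w_1 = (1.3 − 0.0)/2 = 0.65 m; q_1 = 0.52 × 0.32 × 0.65 = 0.1082 m³/s
w_2 = (2.1 − 0.0)/2 = 1.05 m; q_2 = 0.95 × 0.72 × 1.05 = 0.7182 m³/s
w_3 = (3.3 − 1.3)/2 = 1 m; q_3 = 0.65 × 0.74 × 1 = 0.4810 m³/s
w_4 = (4.2 − 2.1)/2 = 1.05 m; q_4 = 1.16 × 1.20 × 1.05 = 1.462 m³/s
w_5 = (5.9 − 3.3)/2 = 1.3 m; q_5 = 0.83 × 0.79 × 1.3 = 0.8524 m³/s
w_6 = (11.5 − 4.2)/2 = 3.65 m; q_6 = 1.05 × 1.21 × 3.65 = 4.637 m³/s
w_7 = (13.2 − 5.9)/2 = 3.65 m; q_7 = 0.82 × 0.68 × 3.65 = 2.035 m³/s
w_8 = (13.2 − 11.5)/2 = 0.85 m; q_8 = 0.38 × 0.28 × 0.85 = 0.09044 m³/s
Q = Σ qᵢ = 10.38 m³/s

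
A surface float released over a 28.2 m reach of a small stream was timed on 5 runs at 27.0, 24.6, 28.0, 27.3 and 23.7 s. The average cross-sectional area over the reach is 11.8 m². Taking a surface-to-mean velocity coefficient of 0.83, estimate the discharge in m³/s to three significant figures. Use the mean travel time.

10.6 m³/s

t̄ = (27.0 + 24.6 + 28.0 + 27.3 + 23.7) / 5 = 26.12 s
v_surface = L / t̄ = 28.2 / 26.12 = 1.080 m/s
v_mean = 0.83 × 1.080 = 0.8961 m/s
Q = A × v_mean = 11.8 × 0.8961 = 10.57 m³/s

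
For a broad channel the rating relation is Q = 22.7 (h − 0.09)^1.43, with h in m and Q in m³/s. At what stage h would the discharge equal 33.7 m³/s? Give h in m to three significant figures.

h − h₀ = (Q/C)^(1/b) = (33.7/22.7)^(1/1.43) = 1.318 m
h = 0.09 + 1.318 = 1.408 m

1.41 m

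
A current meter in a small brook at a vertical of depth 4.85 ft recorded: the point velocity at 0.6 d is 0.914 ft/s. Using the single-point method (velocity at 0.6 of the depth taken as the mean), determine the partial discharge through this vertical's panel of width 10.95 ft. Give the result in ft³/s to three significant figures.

48.5 ft³/s

v̄ = v₀.₆ = 0.914 ft/s
q = v̄ × d × w = 0.9140 × 4.85 × 10.95 = 48.54 ft³/s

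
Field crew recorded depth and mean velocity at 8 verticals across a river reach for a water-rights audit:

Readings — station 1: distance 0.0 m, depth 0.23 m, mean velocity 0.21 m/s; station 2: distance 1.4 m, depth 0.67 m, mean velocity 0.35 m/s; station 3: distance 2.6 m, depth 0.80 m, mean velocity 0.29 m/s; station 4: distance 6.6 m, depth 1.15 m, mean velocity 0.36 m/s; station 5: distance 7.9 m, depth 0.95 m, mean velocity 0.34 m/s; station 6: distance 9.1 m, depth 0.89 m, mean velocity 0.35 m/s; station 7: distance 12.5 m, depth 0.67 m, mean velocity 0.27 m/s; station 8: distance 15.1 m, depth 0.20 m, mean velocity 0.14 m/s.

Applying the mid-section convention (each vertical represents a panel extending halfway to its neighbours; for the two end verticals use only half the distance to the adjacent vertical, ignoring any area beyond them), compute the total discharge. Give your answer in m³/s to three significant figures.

3.74 m³/s

w_1 = (1.4 − 0.0)/2 = 0.7 m; q_1 = 0.21 × 0.23 × 0.7 = 0.03381 m³/s
w_2 = (2.6 − 0.0)/2 = 1.3 m; q_2 = 0.35 × 0.67 × 1.3 = 0.3049 m³/s
w_3 = (6.6 − 1.4)/2 = 2.6 m; q_3 = 0.29 × 0.80 × 2.6 = 0.6032 m³/s
w_4 = (7.9 − 2.6)/2 = 2.65 m; q_4 = 0.36 × 1.15 × 2.65 = 1.097 m³/s
w_5 = (9.1 − 6.6)/2 = 1.25 m; q_5 = 0.34 × 0.95 × 1.25 = 0.4038 m³/s
w_6 = (12.5 − 7.9)/2 = 2.3 m; q_6 = 0.35 × 0.89 × 2.3 = 0.7165 m³/s
w_7 = (15.1 − 9.1)/2 = 3 m; q_7 = 0.27 × 0.67 × 3 = 0.5427 m³/s
w_8 = (15.1 − 12.5)/2 = 1.3 m; q_8 = 0.14 × 0.20 × 1.3 = 0.03640 m³/s
Q = Σ qᵢ = 3.738 m³/s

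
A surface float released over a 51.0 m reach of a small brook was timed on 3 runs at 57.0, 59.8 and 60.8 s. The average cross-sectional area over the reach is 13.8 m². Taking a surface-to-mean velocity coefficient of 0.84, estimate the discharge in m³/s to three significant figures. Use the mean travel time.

9.99 m³/s

t̄ = (57.0 + 59.8 + 60.8) / 3 = 59.2 s
v_surface = L / t̄ = 51.0 / 59.2 = 0.8615 m/s
v_mean = 0.84 × 0.8615 = 0.7236 m/s
Q = A × v_mean = 13.8 × 0.7236 = 9.986 m³/s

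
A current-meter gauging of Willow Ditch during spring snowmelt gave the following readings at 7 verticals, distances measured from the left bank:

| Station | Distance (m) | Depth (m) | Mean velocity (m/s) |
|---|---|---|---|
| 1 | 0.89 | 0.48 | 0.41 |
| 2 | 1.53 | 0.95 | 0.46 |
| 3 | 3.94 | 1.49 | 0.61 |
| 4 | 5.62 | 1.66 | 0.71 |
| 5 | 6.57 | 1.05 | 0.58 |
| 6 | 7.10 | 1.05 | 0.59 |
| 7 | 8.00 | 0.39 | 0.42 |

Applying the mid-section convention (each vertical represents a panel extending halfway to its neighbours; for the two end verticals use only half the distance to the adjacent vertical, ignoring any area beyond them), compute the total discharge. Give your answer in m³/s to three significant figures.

w_1 = (1.53 − 0.89)/2 = 0.32 m; q_1 = 0.41 × 0.48 × 0.32 = 0.06298 m³/s
w_2 = (3.94 − 0.89)/2 = 1.525 m; q_2 = 0.46 × 0.95 × 1.525 = 0.6664 m³/s
w_3 = (5.62 − 1.53)/2 = 2.045 m; q_3 = 0.61 × 1.49 × 2.045 = 1.859 m³/s
w_4 = (6.57 − 3.94)/2 = 1.315 m; q_4 = 0.71 × 1.66 × 1.315 = 1.550 m³/s
w_5 = (7.10 − 5.62)/2 = 0.74 m; q_5 = 0.58 × 1.05 × 0.74 = 0.4507 m³/s
w_6 = (8.00 − 6.57)/2 = 0.715 m; q_6 = 0.59 × 1.05 × 0.715 = 0.4429 m³/s
w_7 = (8.00 − 7.10)/2 = 0.45 m; q_7 = 0.42 × 0.39 × 0.45 = 0.07371 m³/s
Q = Σ qᵢ = 5.105 m³/s

5.11 m³/s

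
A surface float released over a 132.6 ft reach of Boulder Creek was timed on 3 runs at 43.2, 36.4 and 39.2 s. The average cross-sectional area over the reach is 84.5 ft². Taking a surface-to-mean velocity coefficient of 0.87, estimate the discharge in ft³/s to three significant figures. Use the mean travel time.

t̄ = (43.2 + 36.4 + 39.2) / 3 = 39.6 s
v_surface = L / t̄ = 132.6 / 39.6 = 3.348 ft/s
v_mean = 0.87 × 3.348 = 2.913 ft/s
Q = A × v_mean = 84.5 × 2.913 = 246.2 ft³/s

246 ft³/s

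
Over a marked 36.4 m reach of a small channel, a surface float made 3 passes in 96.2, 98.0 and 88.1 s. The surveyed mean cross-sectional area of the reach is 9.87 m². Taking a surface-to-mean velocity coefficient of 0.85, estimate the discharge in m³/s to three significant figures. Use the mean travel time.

t̄ = (96.2 + 98.0 + 88.1) / 3 = 94.1 s
v_surface = L / t̄ = 36.4 / 94.1 = 0.3868 m/s
v_mean = 0.85 × 0.3868 = 0.3288 m/s
Q = A × v_mean = 9.87 × 0.3288 = 3.245 m³/s

3.25 m³/s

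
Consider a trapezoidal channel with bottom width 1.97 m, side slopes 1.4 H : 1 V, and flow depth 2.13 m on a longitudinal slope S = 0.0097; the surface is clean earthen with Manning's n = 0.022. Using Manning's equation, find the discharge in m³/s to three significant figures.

A = (b + z·y)·y = (1.97 + 1.4×2.13)×2.13 = 10.55 m²
P = b + 2y√(1+z²) = 1.97 + 2×2.13×√(1+1.4²) = 9.299 m
R = A/P = 10.55/9.299 = 1.134 m
Q = (1/n)·A·R^(2/3)·S^(1/2) = (1/0.022) × 10.55 × 1.134^(2/3) × 0.0097^(1/2) = 51.36 m³/s

51.4 m³/s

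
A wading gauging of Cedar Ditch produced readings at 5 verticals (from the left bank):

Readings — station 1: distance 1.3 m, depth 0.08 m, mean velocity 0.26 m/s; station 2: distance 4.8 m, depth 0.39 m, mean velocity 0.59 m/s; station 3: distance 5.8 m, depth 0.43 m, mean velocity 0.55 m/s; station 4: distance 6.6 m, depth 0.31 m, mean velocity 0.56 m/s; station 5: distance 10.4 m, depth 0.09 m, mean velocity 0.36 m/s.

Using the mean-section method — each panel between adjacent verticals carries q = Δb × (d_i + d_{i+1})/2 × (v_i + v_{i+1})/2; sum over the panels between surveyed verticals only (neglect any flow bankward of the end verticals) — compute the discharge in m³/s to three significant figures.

Panel 1-2: Δb = 3.5 m, d̄ = (0.08+0.39)/2 = 0.235, v̄ = (0.26+0.59)/2 = 0.425 → q = 3.5×0.235×0.425 = 0.3496 m³/s
Panel 2-3: Δb = 1 m, d̄ = (0.39+0.43)/2 = 0.41, v̄ = (0.59+0.55)/2 = 0.57 → q = 1×0.41×0.57 = 0.2337 m³/s
Panel 3-4: Δb = 0.8 m, d̄ = (0.43+0.31)/2 = 0.37, v̄ = (0.55+0.56)/2 = 0.555 → q = 0.8×0.37×0.555 = 0.1643 m³/s
Panel 4-5: Δb = 3.8 m, d̄ = (0.31+0.09)/2 = 0.2, v̄ = (0.56+0.36)/2 = 0.46 → q = 3.8×0.2×0.46 = 0.3496 m³/s
Q = Σ q = 1.097 m³/s

1.10 m³/s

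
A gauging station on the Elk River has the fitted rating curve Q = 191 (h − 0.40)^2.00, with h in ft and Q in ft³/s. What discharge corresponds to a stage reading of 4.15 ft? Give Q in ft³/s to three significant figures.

2690 ft³/s

Q = 191 × (4.15 − 0.40)^2.00 = 191 × 3.75^2.00 = 2686 ft³/s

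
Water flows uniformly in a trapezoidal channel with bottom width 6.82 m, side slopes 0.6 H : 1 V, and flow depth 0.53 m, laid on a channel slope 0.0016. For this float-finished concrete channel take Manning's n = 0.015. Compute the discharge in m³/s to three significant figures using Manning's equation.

A = (b + z·y)·y = (6.82 + 0.6×0.53)×0.53 = 3.783 m²
P = b + 2y√(1+z²) = 6.82 + 2×0.53×√(1+0.6²) = 8.056 m
R = A/P = 3.783/8.056 = 0.4696 m
Q = (1/n)·A·R^(2/3)·S^(1/2) = (1/0.015) × 3.783 × 0.4696^(2/3) × 0.0016^(1/2) = 6.095 m³/s

6.09 m³/s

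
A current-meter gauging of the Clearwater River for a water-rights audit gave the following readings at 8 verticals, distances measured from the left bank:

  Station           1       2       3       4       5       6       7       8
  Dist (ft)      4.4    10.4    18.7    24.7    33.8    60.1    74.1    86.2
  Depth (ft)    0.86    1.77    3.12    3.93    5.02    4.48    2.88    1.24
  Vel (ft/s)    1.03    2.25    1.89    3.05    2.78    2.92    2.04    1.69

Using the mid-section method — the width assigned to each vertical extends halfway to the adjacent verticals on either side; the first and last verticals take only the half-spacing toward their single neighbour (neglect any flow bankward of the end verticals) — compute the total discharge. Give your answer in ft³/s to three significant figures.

764 ft³/s

w_1 = (10.4 − 4.4)/2 = 3 ft; q_1 = 1.03 × 0.86 × 3 = 2.657 ft³/s
w_2 = (18.7 − 4.4)/2 = 7.15 ft; q_2 = 2.25 × 1.77 × 7.15 = 28.47 ft³/s
w_3 = (24.7 − 10.4)/2 = 7.15 ft; q_3 = 1.89 × 3.12 × 7.15 = 42.16 ft³/s
w_4 = (33.8 − 18.7)/2 = 7.55 ft; q_4 = 3.05 × 3.93 × 7.55 = 90.50 ft³/s
w_5 = (60.1 − 24.7)/2 = 17.7 ft; q_5 = 2.78 × 5.02 × 17.7 = 247.0 ft³/s
w_6 = (74.1 − 33.8)/2 = 20.15 ft; q_6 = 2.92 × 4.48 × 20.15 = 263.6 ft³/s
w_7 = (86.2 − 60.1)/2 = 13.05 ft; q_7 = 2.04 × 2.88 × 13.05 = 76.67 ft³/s
w_8 = (86.2 − 74.1)/2 = 6.05 ft; q_8 = 1.69 × 1.24 × 6.05 = 12.68 ft³/s
Q = Σ qᵢ = 763.8 ft³/s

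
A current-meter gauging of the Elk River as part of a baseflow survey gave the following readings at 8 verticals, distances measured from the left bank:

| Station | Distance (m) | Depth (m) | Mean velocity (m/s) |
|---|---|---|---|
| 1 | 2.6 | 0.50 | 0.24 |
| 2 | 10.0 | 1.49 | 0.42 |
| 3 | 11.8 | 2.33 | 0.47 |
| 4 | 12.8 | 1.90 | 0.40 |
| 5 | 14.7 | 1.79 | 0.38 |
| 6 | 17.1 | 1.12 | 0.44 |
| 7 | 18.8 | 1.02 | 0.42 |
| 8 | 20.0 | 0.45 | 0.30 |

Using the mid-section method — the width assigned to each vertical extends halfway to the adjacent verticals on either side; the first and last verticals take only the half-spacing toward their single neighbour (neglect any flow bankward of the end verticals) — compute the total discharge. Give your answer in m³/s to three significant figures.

w_1 = (10.0 − 2.6)/2 = 3.7 m; q_1 = 0.24 × 0.50 × 3.7 = 0.4440 m³/s
w_2 = (11.8 − 2.6)/2 = 4.6 m; q_2 = 0.42 × 1.49 × 4.6 = 2.879 m³/s
w_3 = (12.8 − 10.0)/2 = 1.4 m; q_3 = 0.47 × 2.33 × 1.4 = 1.533 m³/s
w_4 = (14.7 − 11.8)/2 = 1.45 m; q_4 = 0.40 × 1.90 × 1.45 = 1.102 m³/s
w_5 = (17.1 − 12.8)/2 = 2.15 m; q_5 = 0.38 × 1.79 × 2.15 = 1.462 m³/s
w_6 = (18.8 − 14.7)/2 = 2.05 m; q_6 = 0.44 × 1.12 × 2.05 = 1.010 m³/s
w_7 = (20.0 − 17.1)/2 = 1.45 m; q_7 = 0.42 × 1.02 × 1.45 = 0.6212 m³/s
w_8 = (20.0 − 18.8)/2 = 0.6 m; q_8 = 0.30 × 0.45 × 0.6 = 0.08100 m³/s
Q = Σ qᵢ = 9.133 m³/s

9.13 m³/s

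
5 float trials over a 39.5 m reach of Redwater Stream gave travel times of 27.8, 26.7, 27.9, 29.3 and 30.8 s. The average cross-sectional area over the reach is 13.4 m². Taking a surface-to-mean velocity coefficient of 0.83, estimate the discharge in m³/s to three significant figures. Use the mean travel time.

t̄ = (27.8 + 26.7 + 27.9 + 29.3 + 30.8) / 5 = 28.5 s
v_surface = L / t̄ = 39.5 / 28.5 = 1.386 m/s
v_mean = 0.83 × 1.386 = 1.150 m/s
Q = A × v_mean = 13.4 × 1.150 = 15.41 m³/s

15.4 m³/s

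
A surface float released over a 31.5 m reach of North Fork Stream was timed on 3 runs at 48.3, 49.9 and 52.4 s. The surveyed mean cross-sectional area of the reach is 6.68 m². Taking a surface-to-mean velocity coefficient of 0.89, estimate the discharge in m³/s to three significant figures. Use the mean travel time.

t̄ = (48.3 + 49.9 + 52.4) / 3 = 50.2 s
v_surface = L / t̄ = 31.5 / 50.2 = 0.6275 m/s
v_mean = 0.89 × 0.6275 = 0.5585 m/s
Q = A × v_mean = 6.68 × 0.5585 = 3.731 m³/s

3.73 m³/s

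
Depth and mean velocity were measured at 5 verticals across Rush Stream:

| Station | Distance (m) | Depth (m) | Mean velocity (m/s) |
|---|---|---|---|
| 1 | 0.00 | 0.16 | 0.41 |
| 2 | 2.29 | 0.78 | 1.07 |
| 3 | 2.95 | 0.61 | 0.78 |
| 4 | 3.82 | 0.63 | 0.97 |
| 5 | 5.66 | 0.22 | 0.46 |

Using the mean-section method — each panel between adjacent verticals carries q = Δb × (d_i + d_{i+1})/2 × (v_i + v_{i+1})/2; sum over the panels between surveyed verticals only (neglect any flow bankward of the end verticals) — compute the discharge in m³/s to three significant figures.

2.25 m³/s

Panel 1-2: Δb = 2.29 m, d̄ = (0.16+0.78)/2 = 0.47, v̄ = (0.41+1.07)/2 = 0.74 → q = 2.29×0.47×0.74 = 0.7965 m³/s
Panel 2-3: Δb = 0.66 m, d̄ = (0.78+0.61)/2 = 0.695, v̄ = (1.07+0.78)/2 = 0.925 → q = 0.66×0.695×0.925 = 0.4243 m³/s
Panel 3-4: Δb = 0.87 m, d̄ = (0.61+0.63)/2 = 0.62, v̄ = (0.78+0.97)/2 = 0.875 → q = 0.87×0.62×0.875 = 0.4720 m³/s
Panel 4-5: Δb = 1.84 m, d̄ = (0.63+0.22)/2 = 0.425, v̄ = (0.97+0.46)/2 = 0.715 → q = 1.84×0.425×0.715 = 0.5591 m³/s
Q = Σ q = 2.252 m³/s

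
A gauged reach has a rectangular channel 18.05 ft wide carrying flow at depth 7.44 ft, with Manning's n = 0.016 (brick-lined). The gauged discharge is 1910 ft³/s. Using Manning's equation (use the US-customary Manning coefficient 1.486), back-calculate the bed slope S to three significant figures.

A = b·y = 18.05 × 7.44 = 134.3 ft²
P = b + 2y = 18.05 + 2×7.44 = 32.93 ft
R = A/P = 134.3/32.93 = 4.078 ft
S = (Q·n / (1.486·A·R^(2/3)))² = (1910×0.016 / (1.486×134.3×2.553))² = 0.003599

0.00360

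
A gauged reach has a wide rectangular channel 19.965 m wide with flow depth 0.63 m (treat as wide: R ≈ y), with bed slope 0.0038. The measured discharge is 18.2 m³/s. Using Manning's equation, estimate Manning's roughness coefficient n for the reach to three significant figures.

A = b·y = 19.965 × 0.63 = 12.58 m²
Wide channel: R ≈ y = 0.63 m
n = (1/Q)·A·R^(2/3)·S^(1/2) = (1/18.2) × 12.58 × 0.7349 × 0.06164 = 0.03131

0.0313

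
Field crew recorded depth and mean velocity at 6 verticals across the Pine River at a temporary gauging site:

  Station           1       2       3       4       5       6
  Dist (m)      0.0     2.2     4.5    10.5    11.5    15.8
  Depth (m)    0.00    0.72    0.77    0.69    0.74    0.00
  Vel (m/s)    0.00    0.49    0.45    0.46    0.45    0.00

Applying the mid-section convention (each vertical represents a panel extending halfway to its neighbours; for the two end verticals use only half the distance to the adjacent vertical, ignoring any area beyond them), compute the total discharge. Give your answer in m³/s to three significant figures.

w_2 = (4.5 − 0.0)/2 = 2.25 m; q_2 = 0.49 × 0.72 × 2.25 = 0.7938 m³/s
w_3 = (10.5 − 2.2)/2 = 4.15 m; q_3 = 0.45 × 0.77 × 4.15 = 1.438 m³/s
w_4 = (11.5 − 4.5)/2 = 3.5 m; q_4 = 0.46 × 0.69 × 3.5 = 1.111 m³/s
w_5 = (15.8 − 10.5)/2 = 2.65 m; q_5 = 0.45 × 0.74 × 2.65 = 0.8825 m³/s
Stations 1, 6 contribute zero (depth or velocity is 0).
Q = Σ qᵢ = 4.225 m³/s

4.23 m³/s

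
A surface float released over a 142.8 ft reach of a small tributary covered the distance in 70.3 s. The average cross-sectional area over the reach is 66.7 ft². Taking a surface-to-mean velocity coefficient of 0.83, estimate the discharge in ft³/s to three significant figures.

112 ft³/s

v_surface = L / t̄ = 142.8 / 70.3 = 2.031 ft/s
v_mean = 0.83 × 2.031 = 1.686 ft/s
Q = A × v_mean = 66.7 × 1.686 = 112.5 ft³/s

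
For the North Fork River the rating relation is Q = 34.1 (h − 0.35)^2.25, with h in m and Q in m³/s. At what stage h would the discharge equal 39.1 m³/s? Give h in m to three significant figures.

1.41 m

h − h₀ = (Q/C)^(1/b) = (39.1/34.1)^(1/2.25) = 1.063 m
h = 0.35 + 1.063 = 1.413 m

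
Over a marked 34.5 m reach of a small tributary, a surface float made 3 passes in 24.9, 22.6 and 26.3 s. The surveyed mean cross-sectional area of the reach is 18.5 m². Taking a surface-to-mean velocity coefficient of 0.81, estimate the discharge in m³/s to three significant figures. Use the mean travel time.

21.0 m³/s

t̄ = (24.9 + 22.6 + 26.3) / 3 = 24.6 s
v_surface = L / t̄ = 34.5 / 24.6 = 1.402 m/s
v_mean = 0.81 × 1.402 = 1.136 m/s
Q = A × v_mean = 18.5 × 1.136 = 21.02 m³/s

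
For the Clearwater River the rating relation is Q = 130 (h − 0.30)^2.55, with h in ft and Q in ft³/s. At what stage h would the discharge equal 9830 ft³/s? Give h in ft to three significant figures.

5.75 ft

h − h₀ = (Q/C)^(1/b) = (9830/130)^(1/2.55) = 5.454 ft
h = 0.30 + 5.454 = 5.754 ft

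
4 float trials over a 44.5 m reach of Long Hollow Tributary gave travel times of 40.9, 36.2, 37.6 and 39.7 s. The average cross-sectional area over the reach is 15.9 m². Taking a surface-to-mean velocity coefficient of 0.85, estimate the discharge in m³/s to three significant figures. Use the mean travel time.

t̄ = (40.9 + 36.2 + 37.6 + 39.7) / 4 = 38.6 s
v_surface = L / t̄ = 44.5 / 38.6 = 1.153 m/s
v_mean = 0.85 × 1.153 = 0.9799 m/s
Q = A × v_mean = 15.9 × 0.9799 = 15.58 m³/s

15.6 m³/s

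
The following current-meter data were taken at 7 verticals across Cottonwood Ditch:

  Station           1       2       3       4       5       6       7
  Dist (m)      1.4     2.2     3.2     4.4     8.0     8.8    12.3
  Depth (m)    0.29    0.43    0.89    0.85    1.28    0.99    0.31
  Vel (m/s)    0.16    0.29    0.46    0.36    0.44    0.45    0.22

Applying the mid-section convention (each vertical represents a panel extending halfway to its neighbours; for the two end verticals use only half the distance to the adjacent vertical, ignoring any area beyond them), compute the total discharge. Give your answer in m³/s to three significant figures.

w_1 = (2.2 − 1.4)/2 = 0.4 m; q_1 = 0.16 × 0.29 × 0.4 = 0.01856 m³/s
w_2 = (3.2 − 1.4)/2 = 0.9 m; q_2 = 0.29 × 0.43 × 0.9 = 0.1122 m³/s
w_3 = (4.4 − 2.2)/2 = 1.1 m; q_3 = 0.46 × 0.89 × 1.1 = 0.4503 m³/s
w_4 = (8.0 − 3.2)/2 = 2.4 m; q_4 = 0.36 × 0.85 × 2.4 = 0.7344 m³/s
w_5 = (8.8 − 4.4)/2 = 2.2 m; q_5 = 0.44 × 1.28 × 2.2 = 1.239 m³/s
w_6 = (12.3 − 8.0)/2 = 2.15 m; q_6 = 0.45 × 0.99 × 2.15 = 0.9578 m³/s
w_7 = (12.3 − 8.8)/2 = 1.75 m; q_7 = 0.22 × 0.31 × 1.75 = 0.1194 m³/s
Q = Σ qᵢ = 3.632 m³/s

3.63 m³/s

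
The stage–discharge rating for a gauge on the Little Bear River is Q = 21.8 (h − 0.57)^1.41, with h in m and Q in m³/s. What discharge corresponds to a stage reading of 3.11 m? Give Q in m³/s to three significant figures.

Q = 21.8 × (3.11 − 0.57)^1.41 = 21.8 × 2.54^1.41 = 81.15 m³/s

81.1 m³/s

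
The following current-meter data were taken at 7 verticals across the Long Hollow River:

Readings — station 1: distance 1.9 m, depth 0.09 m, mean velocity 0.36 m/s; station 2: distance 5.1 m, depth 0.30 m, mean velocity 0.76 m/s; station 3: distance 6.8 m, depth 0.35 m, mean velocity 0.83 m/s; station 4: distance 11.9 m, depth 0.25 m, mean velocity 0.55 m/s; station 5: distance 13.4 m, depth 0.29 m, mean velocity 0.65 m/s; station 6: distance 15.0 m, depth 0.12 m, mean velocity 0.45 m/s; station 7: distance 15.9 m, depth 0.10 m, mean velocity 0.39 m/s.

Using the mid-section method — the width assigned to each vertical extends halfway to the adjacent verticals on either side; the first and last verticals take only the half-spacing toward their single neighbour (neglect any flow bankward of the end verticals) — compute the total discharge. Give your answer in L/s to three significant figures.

w_1 = (5.1 − 1.9)/2 = 1.6 m; q_1 = 0.36 × 0.09 × 1.6 = 0.05184 m³/s
w_2 = (6.8 − 1.9)/2 = 2.45 m; q_2 = 0.76 × 0.30 × 2.45 = 0.5586 m³/s
w_3 = (11.9 − 5.1)/2 = 3.4 m; q_3 = 0.83 × 0.35 × 3.4 = 0.9877 m³/s
w_4 = (13.4 − 6.8)/2 = 3.3 m; q_4 = 0.55 × 0.25 × 3.3 = 0.4538 m³/s
w_5 = (15.0 − 11.9)/2 = 1.55 m; q_5 = 0.65 × 0.29 × 1.55 = 0.2922 m³/s
w_6 = (15.9 − 13.4)/2 = 1.25 m; q_6 = 0.45 × 0.12 × 1.25 = 0.06750 m³/s
w_7 = (15.9 − 15.0)/2 = 0.45 m; q_7 = 0.39 × 0.10 × 0.45 = 0.01755 m³/s
Q = Σ qᵢ = 2.429 m³/s
= 2.429 × 1000 = 2429 L/s

2430 L/s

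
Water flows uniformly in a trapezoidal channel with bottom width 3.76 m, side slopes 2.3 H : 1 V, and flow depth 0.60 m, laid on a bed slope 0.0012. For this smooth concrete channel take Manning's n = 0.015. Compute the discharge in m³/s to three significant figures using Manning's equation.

4.22 m³/s

A = (b + z·y)·y = (3.76 + 2.3×0.60)×0.60 = 3.084 m²
P = b + 2y√(1+z²) = 3.76 + 2×0.60×√(1+2.3²) = 6.770 m
R = A/P = 3.084/6.770 = 0.4556 m
Q = (1/n)·A·R^(2/3)·S^(1/2) = (1/0.015) × 3.084 × 0.4556^(2/3) × 0.0012^(1/2) = 4.217 m³/s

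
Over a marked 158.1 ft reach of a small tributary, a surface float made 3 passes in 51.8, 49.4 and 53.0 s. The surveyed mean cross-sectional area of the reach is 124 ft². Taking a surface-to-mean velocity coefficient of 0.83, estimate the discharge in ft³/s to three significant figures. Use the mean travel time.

t̄ = (51.8 + 49.4 + 53.0) / 3 = 51.4 s
v_surface = L / t̄ = 158.1 / 51.4 = 3.076 ft/s
v_mean = 0.83 × 3.076 = 2.553 ft/s
Q = A × v_mean = 124 × 2.553 = 316.6 ft³/s

317 ft³/s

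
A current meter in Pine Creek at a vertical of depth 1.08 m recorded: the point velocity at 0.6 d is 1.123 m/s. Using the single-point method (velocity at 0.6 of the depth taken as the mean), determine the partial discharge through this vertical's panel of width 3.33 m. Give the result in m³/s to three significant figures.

v̄ = v₀.₆ = 1.123 m/s
q = v̄ × d × w = 1.123 × 1.08 × 3.33 = 4.039 m³/s

4.04 m³/s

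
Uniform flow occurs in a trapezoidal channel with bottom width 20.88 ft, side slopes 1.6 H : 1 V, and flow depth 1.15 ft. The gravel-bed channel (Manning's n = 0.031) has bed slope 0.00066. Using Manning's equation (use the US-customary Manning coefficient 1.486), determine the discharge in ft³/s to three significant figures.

A = (b + z·y)·y = (20.88 + 1.6×1.15)×1.15 = 26.13 ft²
P = b + 2y√(1+z²) = 20.88 + 2×1.15×√(1+1.6²) = 25.22 ft
R = A/P = 26.13/25.22 = 1.036 ft
Q = (1.486/n)·A·R^(2/3)·S^(1/2) = (1.486/0.031) × 26.13 × 1.036^(2/3) × 0.00066^(1/2) = 32.94 ft³/s

32.9 ft³/s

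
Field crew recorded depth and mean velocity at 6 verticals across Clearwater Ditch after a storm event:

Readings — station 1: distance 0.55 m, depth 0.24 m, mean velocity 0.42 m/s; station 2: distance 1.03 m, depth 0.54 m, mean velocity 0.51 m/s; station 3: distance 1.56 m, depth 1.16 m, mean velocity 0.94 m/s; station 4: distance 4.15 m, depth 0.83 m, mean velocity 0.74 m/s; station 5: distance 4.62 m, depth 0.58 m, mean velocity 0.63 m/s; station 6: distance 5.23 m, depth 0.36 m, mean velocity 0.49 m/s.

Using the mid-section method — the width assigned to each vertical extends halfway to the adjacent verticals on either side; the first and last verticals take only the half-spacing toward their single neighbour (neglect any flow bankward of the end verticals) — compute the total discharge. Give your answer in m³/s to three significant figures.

3.06 m³/s

w_1 = (1.03 − 0.55)/2 = 0.24 m; q_1 = 0.42 × 0.24 × 0.24 = 0.02419 m³/s
w_2 = (1.56 − 0.55)/2 = 0.505 m; q_2 = 0.51 × 0.54 × 0.505 = 0.1391 m³/s
w_3 = (4.15 − 1.03)/2 = 1.56 m; q_3 = 0.94 × 1.16 × 1.56 = 1.701 m³/s
w_4 = (4.62 − 1.56)/2 = 1.53 m; q_4 = 0.74 × 0.83 × 1.53 = 0.9397 m³/s
w_5 = (5.23 − 4.15)/2 = 0.54 m; q_5 = 0.63 × 0.58 × 0.54 = 0.1973 m³/s
w_6 = (5.23 − 4.62)/2 = 0.305 m; q_6 = 0.49 × 0.36 × 0.305 = 0.05380 m³/s
Q = Σ qᵢ = 3.055 m³/s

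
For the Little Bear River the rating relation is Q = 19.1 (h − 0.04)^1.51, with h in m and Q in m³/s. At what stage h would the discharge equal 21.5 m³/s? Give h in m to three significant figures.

h − h₀ = (Q/C)^(1/b) = (21.5/19.1)^(1/1.51) = 1.082 m
h = 0.04 + 1.082 = 1.122 m

1.12 m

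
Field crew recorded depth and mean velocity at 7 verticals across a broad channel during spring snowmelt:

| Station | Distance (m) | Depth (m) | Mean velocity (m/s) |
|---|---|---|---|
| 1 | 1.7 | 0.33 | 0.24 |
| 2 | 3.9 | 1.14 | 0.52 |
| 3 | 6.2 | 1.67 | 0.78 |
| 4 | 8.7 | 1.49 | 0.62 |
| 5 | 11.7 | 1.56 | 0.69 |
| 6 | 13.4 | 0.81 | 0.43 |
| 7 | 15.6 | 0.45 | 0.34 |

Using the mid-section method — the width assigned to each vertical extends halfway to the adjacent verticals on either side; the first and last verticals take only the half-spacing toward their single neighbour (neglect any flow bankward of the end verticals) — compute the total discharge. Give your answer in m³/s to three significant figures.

w_1 = (3.9 − 1.7)/2 = 1.1 m; q_1 = 0.24 × 0.33 × 1.1 = 0.08712 m³/s
w_2 = (6.2 − 1.7)/2 = 2.25 m; q_2 = 0.52 × 1.14 × 2.25 = 1.334 m³/s
w_3 = (8.7 − 3.9)/2 = 2.4 m; q_3 = 0.78 × 1.67 × 2.4 = 3.126 m³/s
w_4 = (11.7 − 6.2)/2 = 2.75 m; q_4 = 0.62 × 1.49 × 2.75 = 2.540 m³/s
w_5 = (13.4 − 8.7)/2 = 2.35 m; q_5 = 0.69 × 1.56 × 2.35 = 2.530 m³/s
w_6 = (15.6 − 11.7)/2 = 1.95 m; q_6 = 0.43 × 0.81 × 1.95 = 0.6792 m³/s
w_7 = (15.6 − 13.4)/2 = 1.1 m; q_7 = 0.34 × 0.45 × 1.1 = 0.1683 m³/s
Q = Σ qᵢ = 10.46 m³/s

10.5 m³/s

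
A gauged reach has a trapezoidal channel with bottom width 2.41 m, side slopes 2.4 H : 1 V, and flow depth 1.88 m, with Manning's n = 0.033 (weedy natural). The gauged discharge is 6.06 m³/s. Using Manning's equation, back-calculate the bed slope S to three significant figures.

A = (b + z·y)·y = (2.41 + 2.4×1.88)×1.88 = 13.01 m²
P = b + 2y√(1+z²) = 2.41 + 2×1.88×√(1+2.4²) = 12.19 m
R = A/P = 13.01/12.19 = 1.068 m
S = (Q·n / (1·A·R^(2/3)))² = (6.06×0.033 / (1×13.01×1.045))² = 0.0002163

0.000216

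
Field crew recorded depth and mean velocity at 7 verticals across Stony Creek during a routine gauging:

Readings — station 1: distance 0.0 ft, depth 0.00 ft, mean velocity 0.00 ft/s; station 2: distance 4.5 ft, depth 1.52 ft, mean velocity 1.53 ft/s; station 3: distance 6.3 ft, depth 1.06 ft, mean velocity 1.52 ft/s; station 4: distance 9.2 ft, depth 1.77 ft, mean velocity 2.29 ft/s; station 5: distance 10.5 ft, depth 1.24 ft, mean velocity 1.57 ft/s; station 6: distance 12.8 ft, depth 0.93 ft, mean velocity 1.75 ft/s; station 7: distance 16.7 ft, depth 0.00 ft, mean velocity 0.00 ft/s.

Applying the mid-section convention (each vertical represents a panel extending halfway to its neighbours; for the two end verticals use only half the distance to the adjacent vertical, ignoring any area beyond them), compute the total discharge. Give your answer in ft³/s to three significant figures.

w_2 = (6.3 − 0.0)/2 = 3.15 ft; q_2 = 1.53 × 1.52 × 3.15 = 7.326 ft³/s
w_3 = (9.2 − 4.5)/2 = 2.35 ft; q_3 = 1.52 × 1.06 × 2.35 = 3.786 ft³/s
w_4 = (10.5 − 6.3)/2 = 2.1 ft; q_4 = 2.29 × 1.77 × 2.1 = 8.512 ft³/s
w_5 = (12.8 − 9.2)/2 = 1.8 ft; q_5 = 1.57 × 1.24 × 1.8 = 3.504 ft³/s
w_6 = (16.7 − 10.5)/2 = 3.1 ft; q_6 = 1.75 × 0.93 × 3.1 = 5.045 ft³/s
Stations 1, 7 contribute zero (depth or velocity is 0).
Q = Σ qᵢ = 28.17 ft³/s

28.2 ft³/s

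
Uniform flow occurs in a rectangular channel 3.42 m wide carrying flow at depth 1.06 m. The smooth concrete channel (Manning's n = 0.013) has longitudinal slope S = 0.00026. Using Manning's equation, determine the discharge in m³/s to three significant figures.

A = b·y = 3.42 × 1.06 = 3.625 m²
P = b + 2y = 3.42 + 2×1.06 = 5.540 m
R = A/P = 3.625/5.540 = 0.6544 m
Q = (1/n)·A·R^(2/3)·S^(1/2) = (1/0.013) × 3.625 × 0.6544^(2/3) × 0.00026^(1/2) = 3.389 m³/s

3.39 m³/s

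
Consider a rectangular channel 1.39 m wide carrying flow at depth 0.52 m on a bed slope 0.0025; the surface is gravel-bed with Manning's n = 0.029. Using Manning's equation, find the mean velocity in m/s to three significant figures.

A = b·y = 1.39 × 0.52 = 0.7228 m²
P = b + 2y = 1.39 + 2×0.52 = 2.430 m
R = A/P = 0.7228/2.430 = 0.2974 m
Q = (1/n)·A·R^(2/3)·S^(1/2) = (1/0.029) × 0.7228 × 0.2974^(2/3) × 0.0025^(1/2) = 0.5553 m³/s
V = Q/A = 0.5553/0.7228 = 0.7683 m/s

0.768 m/s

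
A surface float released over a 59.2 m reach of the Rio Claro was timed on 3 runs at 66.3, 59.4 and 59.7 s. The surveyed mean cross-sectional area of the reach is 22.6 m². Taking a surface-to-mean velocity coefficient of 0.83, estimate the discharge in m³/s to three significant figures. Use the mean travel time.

18.0 m³/s

t̄ = (66.3 + 59.4 + 59.7) / 3 = 61.8 s
v_surface = L / t̄ = 59.2 / 61.8 = 0.9579 m/s
v_mean = 0.83 × 0.9579 = 0.7951 m/s
Q = A × v_mean = 22.6 × 0.7951 = 17.97 m³/s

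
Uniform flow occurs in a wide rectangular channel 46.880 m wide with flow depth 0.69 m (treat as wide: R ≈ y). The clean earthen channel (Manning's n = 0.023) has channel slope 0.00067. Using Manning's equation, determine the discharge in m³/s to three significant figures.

28.4 m³/s

A = b·y = 46.880 × 0.69 = 32.35 m²
Wide channel: R ≈ y = 0.69 m
Q = (1/n)·A·R^(2/3)·S^(1/2) = (1/0.023) × 32.35 × 0.6900^(2/3) × 0.00067^(1/2) = 28.43 m³/s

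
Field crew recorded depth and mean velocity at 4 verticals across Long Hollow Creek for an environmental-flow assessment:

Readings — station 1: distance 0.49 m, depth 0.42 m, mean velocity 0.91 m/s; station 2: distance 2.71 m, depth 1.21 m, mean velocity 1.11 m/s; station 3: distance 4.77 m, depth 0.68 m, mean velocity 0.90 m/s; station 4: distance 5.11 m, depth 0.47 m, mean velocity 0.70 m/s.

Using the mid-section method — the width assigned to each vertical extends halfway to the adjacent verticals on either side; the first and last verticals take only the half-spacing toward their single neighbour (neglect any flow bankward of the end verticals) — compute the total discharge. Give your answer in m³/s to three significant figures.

w_1 = (2.71 − 0.49)/2 = 1.11 m; q_1 = 0.91 × 0.42 × 1.11 = 0.4242 m³/s
w_2 = (4.77 − 0.49)/2 = 2.14 m; q_2 = 1.11 × 1.21 × 2.14 = 2.874 m³/s
w_3 = (5.11 − 2.71)/2 = 1.2 m; q_3 = 0.90 × 0.68 × 1.2 = 0.7344 m³/s
w_4 = (5.11 − 4.77)/2 = 0.17 m; q_4 = 0.70 × 0.47 × 0.17 = 0.05593 m³/s
Q = Σ qᵢ = 4.089 m³/s

4.09 m³/s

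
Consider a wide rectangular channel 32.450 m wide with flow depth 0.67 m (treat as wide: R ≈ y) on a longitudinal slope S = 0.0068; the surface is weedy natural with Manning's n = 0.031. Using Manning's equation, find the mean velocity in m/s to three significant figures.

2.04 m/s

A = b·y = 32.450 × 0.67 = 21.74 m²
Wide channel: R ≈ y = 0.67 m
Q = (1/n)·A·R^(2/3)·S^(1/2) = (1/0.031) × 21.74 × 0.6700^(2/3) × 0.0068^(1/2) = 44.28 m³/s
V = Q/A = 44.28/21.74 = 2.037 m/s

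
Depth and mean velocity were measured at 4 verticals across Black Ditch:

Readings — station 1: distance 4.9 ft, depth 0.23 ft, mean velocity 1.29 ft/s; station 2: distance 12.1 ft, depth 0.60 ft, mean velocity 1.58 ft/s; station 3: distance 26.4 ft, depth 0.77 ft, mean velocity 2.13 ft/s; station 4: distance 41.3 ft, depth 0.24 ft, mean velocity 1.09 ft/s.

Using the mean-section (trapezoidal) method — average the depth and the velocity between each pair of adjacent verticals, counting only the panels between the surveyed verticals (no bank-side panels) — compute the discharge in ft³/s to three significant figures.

34.6 ft³/s

Panel 1-2: Δb = 7.2 ft, d̄ = (0.23+0.60)/2 = 0.415, v̄ = (1.29+1.58)/2 = 1.435 → q = 7.2×0.415×1.435 = 4.288 ft³/s
Panel 2-3: Δb = 14.3 ft, d̄ = (0.60+0.77)/2 = 0.685, v̄ = (1.58+2.13)/2 = 1.855 → q = 14.3×0.685×1.855 = 18.17 ft³/s
Panel 3-4: Δb = 14.9 ft, d̄ = (0.77+0.24)/2 = 0.505, v̄ = (2.13+1.09)/2 = 1.61 → q = 14.9×0.505×1.61 = 12.11 ft³/s
Q = Σ q = 34.57 ft³/s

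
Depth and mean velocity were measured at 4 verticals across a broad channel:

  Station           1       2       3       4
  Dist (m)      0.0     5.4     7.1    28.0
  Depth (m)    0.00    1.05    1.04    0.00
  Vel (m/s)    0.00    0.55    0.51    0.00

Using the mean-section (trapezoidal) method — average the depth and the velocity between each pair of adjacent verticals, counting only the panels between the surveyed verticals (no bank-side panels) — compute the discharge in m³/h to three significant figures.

Panel 1-2: Δb = 5.4 m, d̄ = (0.00+1.05)/2 = 0.525, v̄ = (0.00+0.55)/2 = 0.275 → q = 5.4×0.525×0.275 = 0.7796 m³/s
Panel 2-3: Δb = 1.7 m, d̄ = (1.05+1.04)/2 = 1.045, v̄ = (0.55+0.51)/2 = 0.53 → q = 1.7×1.045×0.53 = 0.9415 m³/s
Panel 3-4: Δb = 20.9 m, d̄ = (1.04+0.00)/2 = 0.52, v̄ = (0.51+0.00)/2 = 0.255 → q = 20.9×0.52×0.255 = 2.771 m³/s
Q = Σ q = 4.493 m³/s
= 4.493 × 3600 = 16170 m³/h

16200 m³/h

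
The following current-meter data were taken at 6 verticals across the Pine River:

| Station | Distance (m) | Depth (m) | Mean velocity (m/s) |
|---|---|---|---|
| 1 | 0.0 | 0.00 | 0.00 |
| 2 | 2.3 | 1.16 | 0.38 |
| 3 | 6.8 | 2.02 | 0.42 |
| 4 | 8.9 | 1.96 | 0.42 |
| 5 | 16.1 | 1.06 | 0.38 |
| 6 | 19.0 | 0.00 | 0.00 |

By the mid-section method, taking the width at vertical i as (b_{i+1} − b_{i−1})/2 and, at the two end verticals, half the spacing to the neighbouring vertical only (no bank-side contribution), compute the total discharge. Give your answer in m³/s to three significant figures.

w_2 = (6.8 − 0.0)/2 = 3.4 m; q_2 = 0.38 × 1.16 × 3.4 = 1.499 m³/s
w_3 = (8.9 − 2.3)/2 = 3.3 m; q_3 = 0.42 × 2.02 × 3.3 = 2.800 m³/s
w_4 = (16.1 − 6.8)/2 = 4.65 m; q_4 = 0.42 × 1.96 × 4.65 = 3.828 m³/s
w_5 = (19.0 − 8.9)/2 = 5.05 m; q_5 = 0.38 × 1.06 × 5.05 = 2.034 m³/s
Stations 1, 6 contribute zero (depth or velocity is 0).
Q = Σ qᵢ = 10.16 m³/s

10.2 m³/s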